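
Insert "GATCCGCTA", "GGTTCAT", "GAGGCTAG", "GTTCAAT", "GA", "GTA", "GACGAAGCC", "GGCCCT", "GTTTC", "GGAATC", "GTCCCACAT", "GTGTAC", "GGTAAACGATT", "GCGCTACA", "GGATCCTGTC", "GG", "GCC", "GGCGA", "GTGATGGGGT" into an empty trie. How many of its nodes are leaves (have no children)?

17

A leaf is a node with no children — equivalently, the end of a word that is not a proper prefix of any other stored word.
Those words: "GACGAAGCC", "GAGGCTAG", "GATCCGCTA", "GCC", "GCGCTACA", "GGAATC", "GGATCCTGTC", "GGCCCT", "GGCGA", "GGTAAACGATT", "GGTTCAT", "GTA", "GTCCCACAT", "GTGATGGGGT", "GTGTAC", "GTTCAAT", "GTTTC"
Leaf count: 17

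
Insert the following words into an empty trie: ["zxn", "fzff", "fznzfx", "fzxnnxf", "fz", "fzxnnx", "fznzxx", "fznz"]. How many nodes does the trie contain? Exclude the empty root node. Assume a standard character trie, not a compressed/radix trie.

18

Insert word by word; a character creates a node only if that edge doesn't already exist:
  "zxn" → 3 new (z, x, n)
  "fzff" → 4 new (f, z, f, f)
  "fznzfx" → prefix "fz" already present; 4 new (n, z, f, x)
  "fzxnnxf" → prefix "fz" already present; 5 new (x, n, n, x, f)
  "fz" → prefix "fz" already present; 0 new (none)
  "fzxnnx" → prefix "fzxnnx" already present; 0 new (none)
  "fznzxx" → prefix "fznz" already present; 2 new (x, x)
  "fznz" → prefix "fznz" already present; 0 new (none)
Total nodes = 3 + 4 + 4 + 5 + 0 + 0 + 2 + 0 = 18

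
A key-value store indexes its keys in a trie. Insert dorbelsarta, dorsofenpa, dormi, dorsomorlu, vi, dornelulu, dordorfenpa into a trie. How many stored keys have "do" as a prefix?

6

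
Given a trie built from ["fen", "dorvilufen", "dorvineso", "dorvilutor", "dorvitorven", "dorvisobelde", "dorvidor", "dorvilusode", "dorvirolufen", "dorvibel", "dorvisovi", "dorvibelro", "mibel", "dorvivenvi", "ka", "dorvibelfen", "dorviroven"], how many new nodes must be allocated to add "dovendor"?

6

"do" is already a path in the trie; the remaining "vendor" must be added.
So 8 − 2 = 6 new nodes.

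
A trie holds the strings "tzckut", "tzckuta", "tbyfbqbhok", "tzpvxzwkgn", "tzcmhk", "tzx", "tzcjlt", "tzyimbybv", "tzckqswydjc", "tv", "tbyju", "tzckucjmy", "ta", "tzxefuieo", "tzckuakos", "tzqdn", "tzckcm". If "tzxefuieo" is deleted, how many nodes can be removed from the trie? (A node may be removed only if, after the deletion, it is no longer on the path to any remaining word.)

6

A node on "tzxefuieo"'s path can go only if nothing else ends at it or branches off below it.
The suffix "efuieo" (6 nodes) is used only by "tzxefuieo"; "tzx" is itself a stored word, so pruning stops there.
Nodes removed: 6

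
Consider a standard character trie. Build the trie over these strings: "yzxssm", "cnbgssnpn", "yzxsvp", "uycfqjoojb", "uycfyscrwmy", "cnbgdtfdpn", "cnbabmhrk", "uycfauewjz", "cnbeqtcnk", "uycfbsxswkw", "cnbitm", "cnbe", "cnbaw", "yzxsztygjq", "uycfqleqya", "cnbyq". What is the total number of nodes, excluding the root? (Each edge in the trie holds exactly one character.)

82

Insert word by word; a character creates a node only if that edge doesn't already exist:
  "yzxssm" → 6 new (y, z, x, s, s, m)
  "cnbgssnpn" → 9 new (c, n, b, g, s, s, n, p, n)
  "yzxsvp" → prefix "yzxs" already present; 2 new (v, p)
  "uycfqjoojb" → 10 new (u, y, c, f, q, j, o, o, j, b)
  "uycfyscrwmy" → prefix "uycf" already present; 7 new (y, s, c, r, w, m, y)
  "cnbgdtfdpn" → prefix "cnbg" already present; 6 new (d, t, f, d, p, n)
  "cnbabmhrk" → prefix "cnb" already present; 6 new (a, b, m, h, r, k)
  "uycfauewjz" → prefix "uycf" already present; 6 new (a, u, e, w, j, z)
  "cnbeqtcnk" → prefix "cnb" already present; 6 new (e, q, t, c, n, k)
  "uycfbsxswkw" → prefix "uycf" already present; 7 new (b, s, x, s, w, k, w)
  "cnbitm" → prefix "cnb" already present; 3 new (i, t, m)
  "cnbe" → prefix "cnbe" already present; 0 new (none)
  "cnbaw" → prefix "cnba" already present; 1 new (w)
  "yzxsztygjq" → prefix "yzxs" already present; 6 new (z, t, y, g, j, q)
  "uycfqleqya" → prefix "uycfq" already present; 5 new (l, e, q, y, a)
  "cnbyq" → prefix "cnb" already present; 2 new (y, q)
Total nodes = 6 + 9 + 2 + 10 + 7 + 6 + 6 + 6 + 6 + 7 + 3 + 0 + 1 + 6 + 5 + 2 = 82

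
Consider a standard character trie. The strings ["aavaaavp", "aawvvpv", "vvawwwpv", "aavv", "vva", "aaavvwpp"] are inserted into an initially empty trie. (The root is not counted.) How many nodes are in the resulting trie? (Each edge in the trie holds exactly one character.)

28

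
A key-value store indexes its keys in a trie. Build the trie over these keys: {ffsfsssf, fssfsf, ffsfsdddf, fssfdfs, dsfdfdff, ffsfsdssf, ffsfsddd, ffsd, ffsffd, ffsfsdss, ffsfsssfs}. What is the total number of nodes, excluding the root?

Trie structure (* marks end of a word):
(root)
├─ d
│  └─ s
│     └─ f
│        └─ d
│           └─ f
│              └─ d
│                 └─ f
│                    └─ f *
└─ f
   ├─ f
   │  └─ s
   │     ├─ d *
   │     └─ f
   │        ├─ f
   │        │  └─ d *
   │        └─ s
   │           ├─ d
   │           │  ├─ d
   │           │  │  └─ d *
   │           │  │     └─ f *
   │           │  └─ s
   │           │     └─ s *
   │           │        └─ f *
   │           └─ s
   │              └─ s
   │                 └─ f *
   │                    └─ s *
   └─ s
      └─ s
         └─ f
            ├─ d
            │  └─ f
            │     └─ s *
            └─ s
               └─ f *
Counting every labelled node above: 35.

35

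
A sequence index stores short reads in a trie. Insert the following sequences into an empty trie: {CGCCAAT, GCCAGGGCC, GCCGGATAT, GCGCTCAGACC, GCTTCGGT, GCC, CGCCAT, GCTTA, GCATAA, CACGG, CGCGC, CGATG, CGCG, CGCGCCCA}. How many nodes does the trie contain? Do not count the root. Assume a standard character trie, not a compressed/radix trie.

55

Count nodes per top-level branch (shared prefixes stored once):
  'C'-branch (CACGG, CGATG, CGCCAAT, CGCCAT, CGCG, CGCGC, CGCGCCCA): 20 nodes
  'G'-branch (GCATAA, GCC, GCCAGGGCC, GCCGGATAT, GCGCTCAGACC, GCTTA, GCTTCGGT): 35 nodes
Sum: 55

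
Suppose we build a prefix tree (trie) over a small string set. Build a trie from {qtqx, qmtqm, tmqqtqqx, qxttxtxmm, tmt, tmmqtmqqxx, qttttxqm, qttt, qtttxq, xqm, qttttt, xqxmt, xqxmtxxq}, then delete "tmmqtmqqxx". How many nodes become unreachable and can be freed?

After clearing the end-marker at "tmmqtmqqxx", prune upward until reaching a node still needed by another word.
The suffix "mqtmqqxx" (8 nodes) is used only by "tmmqtmqqxx"; the node for "tm" still has the child "q", so pruning stops there.
Nodes removed: 8

8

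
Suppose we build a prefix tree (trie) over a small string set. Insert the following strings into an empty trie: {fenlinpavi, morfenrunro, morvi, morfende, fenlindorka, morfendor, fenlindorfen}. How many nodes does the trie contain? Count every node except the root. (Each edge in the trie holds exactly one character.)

35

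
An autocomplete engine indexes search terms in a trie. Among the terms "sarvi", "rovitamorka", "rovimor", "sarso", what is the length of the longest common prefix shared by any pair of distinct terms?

4

The deepest shared node is where two words last agree before diverging.
e.g. "rovimor" and "rovitamorka" share the prefix "rovi" of length 4; no pair shares a longer one.
Longest shared-prefix length: 4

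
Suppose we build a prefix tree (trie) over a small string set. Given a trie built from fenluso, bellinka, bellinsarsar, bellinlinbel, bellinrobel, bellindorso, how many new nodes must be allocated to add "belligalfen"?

The longest prefix of "belligalfen" already in the trie is "belli" (length 5).
So 11 − 5 = 6 new nodes.

6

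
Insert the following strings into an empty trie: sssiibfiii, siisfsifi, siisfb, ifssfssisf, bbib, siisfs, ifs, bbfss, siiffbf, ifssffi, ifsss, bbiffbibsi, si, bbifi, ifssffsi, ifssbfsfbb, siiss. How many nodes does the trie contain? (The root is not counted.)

60

For each word, the new-node count is its length minus the longest prefix already in the trie:
  "sssiibfiii" → 10 new (s, s, s, i, i, b, f, i, i, i)
  "siisfsifi" → prefix "s" already present; 8 new (i, i, s, f, s, i, f, i)
  "siisfb" → prefix "siisf" already present; 1 new (b)
  "ifssfssisf" → 10 new (i, f, s, s, f, s, s, i, s, f)
  "bbib" → 4 new (b, b, i, b)
  "siisfs" → prefix "siisfs" already present; 0 new (none)
  "ifs" → prefix "ifs" already present; 0 new (none)
  "bbfss" → prefix "bb" already present; 3 new (f, s, s)
  "siiffbf" → prefix "sii" already present; 4 new (f, f, b, f)
  "ifssffi" → prefix "ifssf" already present; 2 new (f, i)
  "ifsss" → prefix "ifss" already present; 1 new (s)
  "bbiffbibsi" → prefix "bbi" already present; 7 new (f, f, b, i, b, s, i)
  "si" → prefix "si" already present; 0 new (none)
  "bbifi" → prefix "bbif" already present; 1 new (i)
  "ifssffsi" → prefix "ifssff" already present; 2 new (s, i)
  "ifssbfsfbb" → prefix "ifss" already present; 6 new (b, f, s, f, b, b)
  "siiss" → prefix "siis" already present; 1 new (s)
Total nodes = 10 + 8 + 1 + 10 + 4 + 0 + 0 + 3 + 4 + 2 + 1 + 7 + 0 + 1 + 2 + 6 + 1 = 60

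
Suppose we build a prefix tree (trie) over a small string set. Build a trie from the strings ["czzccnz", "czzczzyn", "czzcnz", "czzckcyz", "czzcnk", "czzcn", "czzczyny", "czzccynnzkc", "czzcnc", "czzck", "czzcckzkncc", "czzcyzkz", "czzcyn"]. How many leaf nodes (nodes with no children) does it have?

Leaves are exactly the stored words that no other stored word extends.
Those words: "czzcckzkncc", "czzccnz", "czzccynnzkc", "czzckcyz", "czzcnc", "czzcnk", "czzcnz", "czzcyn", "czzcyzkz", "czzczyny", "czzczzyn"
Leaf count: 11

11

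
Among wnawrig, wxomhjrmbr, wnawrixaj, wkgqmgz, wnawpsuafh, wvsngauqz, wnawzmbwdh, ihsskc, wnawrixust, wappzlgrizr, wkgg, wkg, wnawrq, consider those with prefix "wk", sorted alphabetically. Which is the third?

wkgqmgz

Filter for "wk…" and sort: "wkg", "wkgg", "wkgqmgz"
Position 3: wkgqmgz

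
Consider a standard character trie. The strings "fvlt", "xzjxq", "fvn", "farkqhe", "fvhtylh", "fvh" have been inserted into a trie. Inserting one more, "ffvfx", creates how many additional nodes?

"f" is already a path in the trie; the remaining "fvfx" must be added.
So 5 − 1 = 4 new nodes.

4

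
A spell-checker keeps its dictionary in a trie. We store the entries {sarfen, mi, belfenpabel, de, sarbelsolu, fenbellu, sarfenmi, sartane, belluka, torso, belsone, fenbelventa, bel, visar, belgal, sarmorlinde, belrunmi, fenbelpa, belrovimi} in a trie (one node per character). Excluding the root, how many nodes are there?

Count nodes per top-level branch (shared prefixes stored once):
  'b'-branch (bel, belfenpabel, belgal, belluka, belrovimi, belrunmi, belsone): 32 nodes
  'd'-branch (de): 2 nodes
  'f'-branch (fenbellu, fenbelpa, fenbelventa): 15 nodes
  'm'-branch (mi): 2 nodes
  's'-branch (sarbelsolu, sarfen, sarfenmi, sarmorlinde, sartane): 27 nodes
  't'-branch (torso): 5 nodes
  'v'-branch (visar): 5 nodes
Sum: 88

88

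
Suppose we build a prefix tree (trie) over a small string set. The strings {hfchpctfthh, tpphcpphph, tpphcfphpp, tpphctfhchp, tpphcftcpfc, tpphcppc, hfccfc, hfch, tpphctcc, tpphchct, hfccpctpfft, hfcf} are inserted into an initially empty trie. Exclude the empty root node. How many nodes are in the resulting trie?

54

Count nodes per top-level branch (shared prefixes stored once):
  'h'-branch (hfccfc, hfccpctpfft, hfcf, hfch, hfchpctfthh): 22 nodes
  't'-branch (tpphcfphpp, tpphcftcpfc, tpphchct, tpphcppc, tpphcpphph, tpphctcc, tpphctfhchp): 32 nodes
Sum: 54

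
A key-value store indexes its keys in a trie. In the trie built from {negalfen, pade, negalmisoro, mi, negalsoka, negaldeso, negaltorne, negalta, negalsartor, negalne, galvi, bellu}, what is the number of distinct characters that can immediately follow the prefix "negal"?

6

The children of the "negal" node are the distinct next characters among strings starting with "negal".
Characters that immediately follow "negal" among the stored strings: {d, f, m, n, s, t}.
That node has 6 child edges.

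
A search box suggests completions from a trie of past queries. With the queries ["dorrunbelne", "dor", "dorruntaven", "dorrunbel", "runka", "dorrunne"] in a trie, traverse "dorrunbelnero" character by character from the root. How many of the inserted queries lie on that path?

Walk "dorrunbelnero" from the root; an end-of-word marker is hit whenever a stored word is a prefix of "dorrunbelnero".
Prefixes of the query that are stored words: "dor", "dorrunbel", "dorrunbelne"
Count: 3

3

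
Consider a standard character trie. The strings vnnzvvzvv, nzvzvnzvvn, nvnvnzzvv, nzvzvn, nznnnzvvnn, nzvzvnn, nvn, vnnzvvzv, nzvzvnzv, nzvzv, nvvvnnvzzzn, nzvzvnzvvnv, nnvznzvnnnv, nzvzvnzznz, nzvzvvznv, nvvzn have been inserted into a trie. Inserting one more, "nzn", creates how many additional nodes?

"nzn" is already a full path in the trie; only an end-marker is added.
No new nodes are needed: 0.

0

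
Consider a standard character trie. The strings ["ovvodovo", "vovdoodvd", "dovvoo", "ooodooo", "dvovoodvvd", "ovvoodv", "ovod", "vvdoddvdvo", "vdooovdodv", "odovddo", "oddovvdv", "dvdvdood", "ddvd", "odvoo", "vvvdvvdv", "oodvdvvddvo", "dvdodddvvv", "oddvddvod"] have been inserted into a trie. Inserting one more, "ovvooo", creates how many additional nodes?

1

The longest prefix of "ovvooo" already in the trie is "ovvoo" (length 5).
So 6 − 5 = 1 new nodes.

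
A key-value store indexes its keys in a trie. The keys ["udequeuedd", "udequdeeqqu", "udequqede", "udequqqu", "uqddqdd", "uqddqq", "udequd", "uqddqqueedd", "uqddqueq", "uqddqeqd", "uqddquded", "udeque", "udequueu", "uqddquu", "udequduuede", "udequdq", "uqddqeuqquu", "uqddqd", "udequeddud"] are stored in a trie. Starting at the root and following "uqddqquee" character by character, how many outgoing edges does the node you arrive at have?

1

Walk "uqddqquee" from the root, arriving at one node.
Characters that immediately follow "uqddqquee" among the stored strings: {d}.
That node has 1 child edge.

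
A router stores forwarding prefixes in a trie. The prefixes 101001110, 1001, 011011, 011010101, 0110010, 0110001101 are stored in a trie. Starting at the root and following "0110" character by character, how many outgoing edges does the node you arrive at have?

2

Follow the path "0110" to its node, then look at its outgoing edges.
Distinct next characters after "0110": 0, 1.
That node has 2 child edges.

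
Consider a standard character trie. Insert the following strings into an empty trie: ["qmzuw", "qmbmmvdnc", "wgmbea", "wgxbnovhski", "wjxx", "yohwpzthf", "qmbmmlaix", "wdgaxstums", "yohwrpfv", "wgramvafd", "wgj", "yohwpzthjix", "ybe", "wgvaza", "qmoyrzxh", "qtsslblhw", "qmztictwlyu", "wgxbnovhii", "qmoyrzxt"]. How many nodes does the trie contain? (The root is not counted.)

Trace insertions, counting only characters that open a new branch:
  "qmzuw" → 5 new (q, m, z, u, w)
  "qmbmmvdnc" → prefix "qm" already present; 7 new (b, m, m, v, d, n, c)
  "wgmbea" → 6 new (w, g, m, b, e, a)
  "wgxbnovhski" → prefix "wg" already present; 9 new (x, b, n, o, v, h, s, k, i)
  "wjxx" → prefix "w" already present; 3 new (j, x, x)
  "yohwpzthf" → 9 new (y, o, h, w, p, z, t, h, f)
  "qmbmmlaix" → prefix "qmbmm" already present; 4 new (l, a, i, x)
  "wdgaxstums" → prefix "w" already present; 9 new (d, g, a, x, s, t, u, m, s)
  "yohwrpfv" → prefix "yohw" already present; 4 new (r, p, f, v)
  "wgramvafd" → prefix "wg" already present; 7 new (r, a, m, v, a, f, d)
  "wgj" → prefix "wg" already present; 1 new (j)
  "yohwpzthjix" → prefix "yohwpzth" already present; 3 new (j, i, x)
  "ybe" → prefix "y" already present; 2 new (b, e)
  "wgvaza" → prefix "wg" already present; 4 new (v, a, z, a)
  "qmoyrzxh" → prefix "qm" already present; 6 new (o, y, r, z, x, h)
  "qtsslblhw" → prefix "q" already present; 8 new (t, s, s, l, b, l, h, w)
  "qmztictwlyu" → prefix "qmz" already present; 8 new (t, i, c, t, w, l, y, u)
  "wgxbnovhii" → prefix "wgxbnovh" already present; 2 new (i, i)
  "qmoyrzxt" → prefix "qmoyrzx" already present; 1 new (t)
Total nodes = 5 + 7 + 6 + 9 + 3 + 9 + 4 + 9 + 4 + 7 + 1 + 3 + 2 + 4 + 6 + 8 + 8 + 2 + 1 = 98

98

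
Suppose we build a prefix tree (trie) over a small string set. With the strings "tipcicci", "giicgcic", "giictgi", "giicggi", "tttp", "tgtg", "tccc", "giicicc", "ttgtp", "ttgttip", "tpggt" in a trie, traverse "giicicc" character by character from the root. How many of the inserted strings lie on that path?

1

Traverse "giicicc" character by character; count nodes along the way that are marked as word ends.
Prefixes of the query that are stored words: "giicicc"
Count: 1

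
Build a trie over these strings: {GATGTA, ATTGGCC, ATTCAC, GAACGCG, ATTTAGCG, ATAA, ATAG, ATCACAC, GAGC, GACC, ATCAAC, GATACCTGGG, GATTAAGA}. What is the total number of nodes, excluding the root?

52

For each word, the new-node count is its length minus the longest prefix already in the trie:
  "GATGTA" → 6 new (G, A, T, G, T, A)
  "ATTGGCC" → 7 new (A, T, T, G, G, C, C)
  "ATTCAC" → prefix "ATT" already present; 3 new (C, A, C)
  "GAACGCG" → prefix "GA" already present; 5 new (A, C, G, C, G)
  "ATTTAGCG" → prefix "ATT" already present; 5 new (T, A, G, C, G)
  "ATAA" → prefix "AT" already present; 2 new (A, A)
  "ATAG" → prefix "ATA" already present; 1 new (G)
  "ATCACAC" → prefix "AT" already present; 5 new (C, A, C, A, C)
  "GAGC" → prefix "GA" already present; 2 new (G, C)
  "GACC" → prefix "GA" already present; 2 new (C, C)
  "ATCAAC" → prefix "ATCA" already present; 2 new (A, C)
  "GATACCTGGG" → prefix "GAT" already present; 7 new (A, C, C, T, G, G, G)
  "GATTAAGA" → prefix "GAT" already present; 5 new (T, A, A, G, A)
Total nodes = 6 + 7 + 3 + 5 + 5 + 2 + 1 + 5 + 2 + 2 + 2 + 7 + 5 = 52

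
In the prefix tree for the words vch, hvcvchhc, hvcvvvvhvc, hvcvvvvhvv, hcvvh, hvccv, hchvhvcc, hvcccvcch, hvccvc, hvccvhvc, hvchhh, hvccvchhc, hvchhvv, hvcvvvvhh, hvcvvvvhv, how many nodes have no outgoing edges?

12

A leaf is a node with no children — equivalently, the end of a word that is not a proper prefix of any other stored word.
Those words: "hchvhvcc", "hcvvh", "hvcccvcch", "hvccvchhc", "hvccvhvc", "hvchhh", "hvchhvv", "hvcvchhc", "hvcvvvvhh", "hvcvvvvhvc", "hvcvvvvhvv", "vch"
Leaf count: 12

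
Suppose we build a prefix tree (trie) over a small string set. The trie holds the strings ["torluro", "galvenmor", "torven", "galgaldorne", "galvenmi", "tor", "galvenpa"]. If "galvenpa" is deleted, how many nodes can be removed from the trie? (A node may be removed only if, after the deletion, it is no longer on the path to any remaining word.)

A node on "galvenpa"'s path can go only if nothing else ends at it or branches off below it.
The suffix "pa" (2 nodes) is used only by "galvenpa"; the node for "galven" still has the child "m", so pruning stops there.
Nodes removed: 2

2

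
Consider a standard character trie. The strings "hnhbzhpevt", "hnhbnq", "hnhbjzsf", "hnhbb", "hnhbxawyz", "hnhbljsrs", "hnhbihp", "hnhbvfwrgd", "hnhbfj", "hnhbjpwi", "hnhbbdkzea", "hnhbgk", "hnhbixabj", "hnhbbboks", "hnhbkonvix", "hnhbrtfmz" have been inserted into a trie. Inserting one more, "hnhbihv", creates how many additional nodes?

1

"hnhbih" is already a path in the trie; the remaining "v" must be added.
New nodes needed: |"hnhbihv"| − 6 = 7 − 6 = 1.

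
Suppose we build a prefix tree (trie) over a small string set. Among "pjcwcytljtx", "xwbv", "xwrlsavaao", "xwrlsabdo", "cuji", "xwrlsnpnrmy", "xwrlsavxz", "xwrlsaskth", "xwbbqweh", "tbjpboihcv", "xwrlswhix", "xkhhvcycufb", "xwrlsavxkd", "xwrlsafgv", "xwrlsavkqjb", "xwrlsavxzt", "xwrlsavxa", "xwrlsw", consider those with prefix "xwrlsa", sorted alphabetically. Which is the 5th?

xwrlsavkqjb

Filter for "xwrlsa…" and sort: "xwrlsabdo", "xwrlsafgv", "xwrlsaskth", "xwrlsavaao", "xwrlsavkqjb", "xwrlsavxa", "xwrlsavxkd", "xwrlsavxz", "xwrlsavxzt"
Position 5: xwrlsavkqjb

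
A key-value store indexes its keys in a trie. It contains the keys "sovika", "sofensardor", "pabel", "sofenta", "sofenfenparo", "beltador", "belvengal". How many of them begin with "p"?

1

Traverse to the node for "p", then collect every word in that subtree.
Words under "p": pabel
Count: 1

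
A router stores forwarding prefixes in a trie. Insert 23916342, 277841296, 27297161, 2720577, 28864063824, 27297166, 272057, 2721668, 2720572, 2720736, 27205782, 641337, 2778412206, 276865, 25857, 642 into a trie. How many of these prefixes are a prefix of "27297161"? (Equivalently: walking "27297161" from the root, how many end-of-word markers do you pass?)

1

Walk "27297161" from the root; an end-of-word marker is hit whenever a stored word is a prefix of "27297161".
Prefixes of the query that are stored words: "27297161"
Count: 1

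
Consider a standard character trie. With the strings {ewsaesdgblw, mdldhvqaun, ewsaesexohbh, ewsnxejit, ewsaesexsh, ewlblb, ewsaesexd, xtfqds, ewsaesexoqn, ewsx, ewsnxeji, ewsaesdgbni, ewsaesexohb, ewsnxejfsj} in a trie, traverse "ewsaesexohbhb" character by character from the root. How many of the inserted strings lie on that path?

Walk "ewsaesexohbhb" from the root; an end-of-word marker is hit whenever a stored word is a prefix of "ewsaesexohbhb".
Prefixes of the query that are stored words: "ewsaesexohb", "ewsaesexohbh"
Count: 2

2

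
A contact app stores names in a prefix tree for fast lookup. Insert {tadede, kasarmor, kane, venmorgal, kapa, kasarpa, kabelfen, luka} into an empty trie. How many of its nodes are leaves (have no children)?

Leaves are exactly the stored words that no other stored word extends.
Those words: "kabelfen", "kane", "kapa", "kasarmor", "kasarpa", "luka", "tadede", "venmorgal"
Leaf count: 8

8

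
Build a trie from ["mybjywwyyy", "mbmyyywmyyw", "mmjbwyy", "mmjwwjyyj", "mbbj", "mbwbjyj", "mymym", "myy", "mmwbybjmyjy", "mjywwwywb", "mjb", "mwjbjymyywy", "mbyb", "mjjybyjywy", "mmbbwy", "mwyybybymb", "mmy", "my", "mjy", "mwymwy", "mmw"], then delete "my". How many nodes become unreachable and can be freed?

0

Walk "my" from the leaf back toward the root, removing each node that no remaining word uses.
Every node on "my" is still needed (e.g. by "mybjywwyyy"), so nothing is freed.
Nodes removed: 0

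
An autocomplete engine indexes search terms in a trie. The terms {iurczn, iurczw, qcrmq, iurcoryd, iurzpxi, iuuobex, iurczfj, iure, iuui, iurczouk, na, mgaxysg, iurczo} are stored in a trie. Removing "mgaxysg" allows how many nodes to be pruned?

7

After clearing the end-marker at "mgaxysg", prune upward until reaching a node still needed by another word.
No other word shares any prefix with "mgaxysg", so all 7 of its nodes go.
Nodes removed: 7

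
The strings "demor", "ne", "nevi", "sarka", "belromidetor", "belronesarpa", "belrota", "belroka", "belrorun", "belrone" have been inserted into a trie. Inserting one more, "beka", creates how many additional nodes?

2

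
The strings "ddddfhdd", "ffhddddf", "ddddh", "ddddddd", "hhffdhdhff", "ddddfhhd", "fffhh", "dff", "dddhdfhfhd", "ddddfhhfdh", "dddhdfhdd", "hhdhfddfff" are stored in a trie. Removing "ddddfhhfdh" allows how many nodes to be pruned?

3

After clearing the end-marker at "ddddfhhfdh", prune upward until reaching a node still needed by another word.
The suffix "fdh" (3 nodes) is used only by "ddddfhhfdh"; the node for "ddddfhh" still has the child "d", so pruning stops there.
Nodes removed: 3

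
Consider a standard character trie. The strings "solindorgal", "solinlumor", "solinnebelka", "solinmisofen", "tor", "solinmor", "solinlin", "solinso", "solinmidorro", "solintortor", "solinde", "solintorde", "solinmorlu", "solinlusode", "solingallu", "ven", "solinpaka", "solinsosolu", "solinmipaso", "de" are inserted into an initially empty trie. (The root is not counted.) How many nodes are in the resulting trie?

81

Trace insertions, counting only characters that open a new branch:
  "solindorgal" → 11 new (s, o, l, i, n, d, o, r, g, a, l)
  "solinlumor" → prefix "solin" already present; 5 new (l, u, m, o, r)
  "solinnebelka" → prefix "solin" already present; 7 new (n, e, b, e, l, k, a)
  "solinmisofen" → prefix "solin" already present; 7 new (m, i, s, o, f, e, n)
  "tor" → 3 new (t, o, r)
  "solinmor" → prefix "solinm" already present; 2 new (o, r)
  "solinlin" → prefix "solinl" already present; 2 new (i, n)
  "solinso" → prefix "solin" already present; 2 new (s, o)
  "solinmidorro" → prefix "solinmi" already present; 5 new (d, o, r, r, o)
  "solintortor" → prefix "solin" already present; 6 new (t, o, r, t, o, r)
  "solinde" → prefix "solind" already present; 1 new (e)
  "solintorde" → prefix "solintor" already present; 2 new (d, e)
  "solinmorlu" → prefix "solinmor" already present; 2 new (l, u)
  "solinlusode" → prefix "solinlu" already present; 4 new (s, o, d, e)
  "solingallu" → prefix "solin" already present; 5 new (g, a, l, l, u)
  "ven" → 3 new (v, e, n)
  "solinpaka" → prefix "solin" already present; 4 new (p, a, k, a)
  "solinsosolu" → prefix "solinso" already present; 4 new (s, o, l, u)
  "solinmipaso" → prefix "solinmi" already present; 4 new (p, a, s, o)
  "de" → 2 new (d, e)
Total nodes = 11 + 5 + 7 + 7 + 3 + 2 + 2 + 2 + 5 + 6 + 1 + 2 + 2 + 4 + 5 + 3 + 4 + 4 + 4 + 2 = 81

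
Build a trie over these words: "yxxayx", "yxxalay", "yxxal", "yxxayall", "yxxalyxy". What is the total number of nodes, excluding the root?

Count nodes per top-level branch (shared prefixes stored once):
  'y'-branch (yxxal, yxxalay, yxxalyxy, yxxayall, yxxayx): 15 nodes
Sum: 15

15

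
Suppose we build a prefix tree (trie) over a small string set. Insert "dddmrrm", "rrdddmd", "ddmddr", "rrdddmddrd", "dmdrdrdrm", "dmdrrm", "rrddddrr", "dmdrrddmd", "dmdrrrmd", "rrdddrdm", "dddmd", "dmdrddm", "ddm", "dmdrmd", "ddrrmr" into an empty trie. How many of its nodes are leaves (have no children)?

A leaf is a node with no children — equivalently, the end of a word that is not a proper prefix of any other stored word.
Those words: "dddmd", "dddmrrm", "ddmddr", "ddrrmr", "dmdrddm", "dmdrdrdrm", "dmdrmd", "dmdrrddmd", "dmdrrm", "dmdrrrmd", "rrddddrr", "rrdddmddrd", "rrdddrdm"
Leaf count: 13

13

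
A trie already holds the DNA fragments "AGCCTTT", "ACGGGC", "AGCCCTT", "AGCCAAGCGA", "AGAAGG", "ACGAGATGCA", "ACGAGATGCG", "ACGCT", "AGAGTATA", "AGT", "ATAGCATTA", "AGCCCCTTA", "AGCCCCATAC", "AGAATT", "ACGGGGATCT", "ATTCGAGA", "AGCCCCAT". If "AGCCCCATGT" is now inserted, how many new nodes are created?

"AGCCCCAT" is already a path in the trie; the remaining "GT" must be added.
New nodes needed: |"AGCCCCATGT"| − 8 = 10 − 8 = 2.

2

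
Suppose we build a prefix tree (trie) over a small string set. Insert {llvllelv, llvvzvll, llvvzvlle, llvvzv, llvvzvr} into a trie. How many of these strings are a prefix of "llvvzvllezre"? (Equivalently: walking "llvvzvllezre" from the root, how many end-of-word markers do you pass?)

3

Check each prefix of "llvvzvllezre" against the stored set — each match is an end-marker on the path.
Prefixes of the query that are stored words: "llvvzv", "llvvzvll", "llvvzvlle"
Count: 3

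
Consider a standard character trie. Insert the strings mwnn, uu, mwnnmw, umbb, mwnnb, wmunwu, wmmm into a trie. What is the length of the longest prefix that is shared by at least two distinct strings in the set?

4

Look for the deepest trie node that still has at least two words in its subtree.
"mwnn" and "mwnnb" agree on "mwnn" (4 characters) before diverging; nothing deeper is shared.
Longest shared-prefix length: 4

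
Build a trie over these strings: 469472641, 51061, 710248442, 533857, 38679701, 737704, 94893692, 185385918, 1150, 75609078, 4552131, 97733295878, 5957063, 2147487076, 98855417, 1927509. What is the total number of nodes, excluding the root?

113

Count nodes per top-level branch (shared prefixes stored once):
  '1'-branch (1150, 185385918, 1927509): 18 nodes
  '2'-branch (2147487076): 10 nodes
  '3'-branch (38679701): 8 nodes
  '4'-branch (4552131, 469472641): 15 nodes
  '5'-branch (51061, 533857, 5957063): 16 nodes
  '7'-branch (710248442, 737704, 75609078): 21 nodes
  '9'-branch (94893692, 97733295878, 98855417): 25 nodes
Sum: 113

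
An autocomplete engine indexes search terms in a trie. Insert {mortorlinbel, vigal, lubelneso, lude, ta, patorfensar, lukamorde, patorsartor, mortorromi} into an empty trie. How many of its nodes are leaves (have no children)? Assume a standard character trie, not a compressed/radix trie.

9

Leaves are exactly the stored words that no other stored word extends.
Those words: "lubelneso", "lude", "lukamorde", "mortorlinbel", "mortorromi", "patorfensar", "patorsartor", "ta", "vigal"
Leaf count: 9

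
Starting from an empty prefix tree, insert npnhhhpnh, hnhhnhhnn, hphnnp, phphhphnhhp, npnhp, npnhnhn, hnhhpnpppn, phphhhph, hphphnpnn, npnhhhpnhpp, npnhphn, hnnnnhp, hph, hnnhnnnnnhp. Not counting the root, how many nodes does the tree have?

For each word, the new-node count is its length minus the longest prefix already in the trie:
  "npnhhhpnh" → 9 new (n, p, n, h, h, h, p, n, h)
  "hnhhnhhnn" → 9 new (h, n, h, h, n, h, h, n, n)
  "hphnnp" → prefix "h" already present; 5 new (p, h, n, n, p)
  "phphhphnhhp" → 11 new (p, h, p, h, h, p, h, n, h, h, p)
  "npnhp" → prefix "npnh" already present; 1 new (p)
  "npnhnhn" → prefix "npnh" already present; 3 new (n, h, n)
  "hnhhpnpppn" → prefix "hnhh" already present; 6 new (p, n, p, p, p, n)
  "phphhhph" → prefix "phphh" already present; 3 new (h, p, h)
  "hphphnpnn" → prefix "hph" already present; 6 new (p, h, n, p, n, n)
  "npnhhhpnhpp" → prefix "npnhhhpnh" already present; 2 new (p, p)
  "npnhphn" → prefix "npnhp" already present; 2 new (h, n)
  "hnnnnhp" → prefix "hn" already present; 5 new (n, n, n, h, p)
  "hph" → prefix "hph" already present; 0 new (none)
  "hnnhnnnnnhp" → prefix "hnn" already present; 8 new (h, n, n, n, n, n, h, p)
Total nodes = 9 + 9 + 5 + 11 + 1 + 3 + 6 + 3 + 6 + 2 + 2 + 5 + 0 + 8 = 70

70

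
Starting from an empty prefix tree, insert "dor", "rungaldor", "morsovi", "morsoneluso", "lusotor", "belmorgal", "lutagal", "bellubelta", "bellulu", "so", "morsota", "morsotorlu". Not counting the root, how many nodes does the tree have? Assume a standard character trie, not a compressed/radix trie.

For each word, the new-node count is its length minus the longest prefix already in the trie:
  "dor" → 3 new (d, o, r)
  "rungaldor" → 9 new (r, u, n, g, a, l, d, o, r)
  "morsovi" → 7 new (m, o, r, s, o, v, i)
  "morsoneluso" → prefix "morso" already present; 6 new (n, e, l, u, s, o)
  "lusotor" → 7 new (l, u, s, o, t, o, r)
  "belmorgal" → 9 new (b, e, l, m, o, r, g, a, l)
  "lutagal" → prefix "lu" already present; 5 new (t, a, g, a, l)
  "bellubelta" → prefix "bel" already present; 7 new (l, u, b, e, l, t, a)
  "bellulu" → prefix "bellu" already present; 2 new (l, u)
  "so" → 2 new (s, o)
  "morsota" → prefix "morso" already present; 2 new (t, a)
  "morsotorlu" → prefix "morsot" already present; 4 new (o, r, l, u)
Total nodes = 3 + 9 + 7 + 6 + 7 + 9 + 5 + 7 + 2 + 2 + 2 + 4 = 63

63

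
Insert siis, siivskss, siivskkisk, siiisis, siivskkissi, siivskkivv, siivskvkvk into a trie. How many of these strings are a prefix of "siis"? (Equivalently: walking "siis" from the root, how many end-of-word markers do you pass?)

1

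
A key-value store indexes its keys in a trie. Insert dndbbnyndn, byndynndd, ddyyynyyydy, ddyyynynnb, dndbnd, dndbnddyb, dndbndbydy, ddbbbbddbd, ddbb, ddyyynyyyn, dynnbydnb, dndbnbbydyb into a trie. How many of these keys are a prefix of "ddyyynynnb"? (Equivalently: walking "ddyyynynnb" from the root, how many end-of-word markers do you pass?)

1

Traverse "ddyyynynnb" character by character; count nodes along the way that are marked as word ends.
Prefixes of the query that are stored words: "ddyyynynnb"
Count: 1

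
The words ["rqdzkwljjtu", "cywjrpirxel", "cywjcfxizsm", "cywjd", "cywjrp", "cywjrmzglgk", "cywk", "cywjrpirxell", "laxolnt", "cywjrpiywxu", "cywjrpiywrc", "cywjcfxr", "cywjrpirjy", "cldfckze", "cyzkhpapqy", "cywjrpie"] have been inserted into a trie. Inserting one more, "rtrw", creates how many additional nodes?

3

Walking "rtrw" from the root, the first 1 characters ("r") follow existing edges; "t" is the first miss.
So 4 − 1 = 3 new nodes.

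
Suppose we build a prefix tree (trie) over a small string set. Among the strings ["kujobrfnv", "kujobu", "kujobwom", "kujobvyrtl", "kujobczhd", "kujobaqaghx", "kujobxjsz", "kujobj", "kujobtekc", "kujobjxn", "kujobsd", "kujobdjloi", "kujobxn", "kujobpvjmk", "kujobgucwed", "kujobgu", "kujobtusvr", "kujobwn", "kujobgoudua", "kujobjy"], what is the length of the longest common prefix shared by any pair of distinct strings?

7

Equivalently: take the maximum, over all pairs, of their longest common prefix length.
e.g. "kujobgu" and "kujobgucwed" share the prefix "kujobgu" of length 7; no pair shares a longer one.
Longest shared-prefix length: 7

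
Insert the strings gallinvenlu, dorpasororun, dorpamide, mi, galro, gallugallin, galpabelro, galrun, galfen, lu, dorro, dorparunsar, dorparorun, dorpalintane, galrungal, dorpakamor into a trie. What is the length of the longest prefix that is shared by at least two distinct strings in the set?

6

The deepest shared node is where two words last agree before diverging.
"dorparorun" and "dorparunsar" agree on "dorpar" (6 characters) before diverging; nothing deeper is shared.
Longest shared-prefix length: 6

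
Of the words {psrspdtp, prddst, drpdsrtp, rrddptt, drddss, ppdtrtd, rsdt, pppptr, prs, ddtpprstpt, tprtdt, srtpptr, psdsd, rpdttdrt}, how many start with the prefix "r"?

Traverse to the node for "r", then collect every word in that subtree.
Matches: "rpdttdrt", "rrddptt", "rsdt"
Count: 3

3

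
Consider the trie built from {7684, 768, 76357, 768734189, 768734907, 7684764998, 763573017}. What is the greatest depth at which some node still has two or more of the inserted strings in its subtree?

6

Look for the deepest trie node that still has at least two words in its subtree.
"768734189" and "768734907" agree on "768734" (6 characters) before diverging; nothing deeper is shared.
Longest shared-prefix length: 6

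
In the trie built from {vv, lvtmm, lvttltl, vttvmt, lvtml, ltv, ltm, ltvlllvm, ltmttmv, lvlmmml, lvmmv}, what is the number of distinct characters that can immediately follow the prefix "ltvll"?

1

Follow the path "ltvll" to its node, then look at its outgoing edges.
Distinct next characters after "ltvll": l.
That node has 1 child edge.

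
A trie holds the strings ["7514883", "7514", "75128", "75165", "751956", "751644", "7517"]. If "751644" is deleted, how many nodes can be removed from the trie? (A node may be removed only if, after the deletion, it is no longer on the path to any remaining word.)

Walk "751644" from the leaf back toward the root, removing each node that no remaining word uses.
The suffix "44" (2 nodes) is used only by "751644"; the node for "7516" still has the child "5", so pruning stops there.
Nodes removed: 2

2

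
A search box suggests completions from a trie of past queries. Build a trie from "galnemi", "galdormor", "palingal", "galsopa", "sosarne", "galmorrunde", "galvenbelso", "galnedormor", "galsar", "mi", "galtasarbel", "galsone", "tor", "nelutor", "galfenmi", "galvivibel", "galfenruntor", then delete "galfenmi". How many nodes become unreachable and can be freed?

2

A node on "galfenmi"'s path can go only if nothing else ends at it or branches off below it.
The suffix "mi" (2 nodes) is used only by "galfenmi"; the node for "galfen" still has the child "r", so pruning stops there.
Nodes removed: 2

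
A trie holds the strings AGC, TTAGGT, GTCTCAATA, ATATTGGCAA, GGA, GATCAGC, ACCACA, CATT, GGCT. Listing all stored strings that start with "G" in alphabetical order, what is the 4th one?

GTCTCAATA

Words with prefix "G", in lexicographic order: "GATCAGC", "GGA", "GGCT", "GTCTCAATA"
Position 4: GTCTCAATA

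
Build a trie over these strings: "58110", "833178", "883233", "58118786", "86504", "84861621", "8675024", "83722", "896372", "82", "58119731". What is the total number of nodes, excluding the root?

49

Count nodes per top-level branch (shared prefixes stored once):
  '5'-branch (58110, 58118786, 58119731): 13 nodes
  '8'-branch (82, 833178, 83722, 84861621, 86504, 8675024, 883233, 896372): 36 nodes
Sum: 49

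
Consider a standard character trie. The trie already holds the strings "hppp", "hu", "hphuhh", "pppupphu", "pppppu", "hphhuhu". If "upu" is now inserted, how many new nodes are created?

"upu" shares no prefix with any stored word, so all 3 characters open new nodes.
3 − 0 = 3 new nodes.

3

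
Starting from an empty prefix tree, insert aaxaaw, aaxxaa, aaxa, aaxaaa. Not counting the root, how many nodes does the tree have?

10

For each word, the new-node count is its length minus the longest prefix already in the trie:
  "aaxaaw" → 6 new (a, a, x, a, a, w)
  "aaxxaa" → prefix "aax" already present; 3 new (x, a, a)
  "aaxa" → prefix "aaxa" already present; 0 new (none)
  "aaxaaa" → prefix "aaxaa" already present; 1 new (a)
Total nodes = 6 + 3 + 0 + 1 = 10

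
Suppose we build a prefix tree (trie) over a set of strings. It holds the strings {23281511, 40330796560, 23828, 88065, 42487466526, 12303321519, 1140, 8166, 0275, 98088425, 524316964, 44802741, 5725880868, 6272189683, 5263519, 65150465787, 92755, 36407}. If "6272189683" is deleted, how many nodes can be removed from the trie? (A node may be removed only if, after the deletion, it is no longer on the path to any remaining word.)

9

Walk "6272189683" from the leaf back toward the root, removing each node that no remaining word uses.
The suffix "272189683" (9 nodes) is used only by "6272189683"; the node for "6" still has the child "5", so pruning stops there.
Nodes removed: 9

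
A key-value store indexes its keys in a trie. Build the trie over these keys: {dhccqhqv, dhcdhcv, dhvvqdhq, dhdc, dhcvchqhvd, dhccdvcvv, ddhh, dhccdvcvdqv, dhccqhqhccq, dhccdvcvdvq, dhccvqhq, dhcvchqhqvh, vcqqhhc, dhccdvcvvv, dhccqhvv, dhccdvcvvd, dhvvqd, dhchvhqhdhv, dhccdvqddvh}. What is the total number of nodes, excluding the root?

75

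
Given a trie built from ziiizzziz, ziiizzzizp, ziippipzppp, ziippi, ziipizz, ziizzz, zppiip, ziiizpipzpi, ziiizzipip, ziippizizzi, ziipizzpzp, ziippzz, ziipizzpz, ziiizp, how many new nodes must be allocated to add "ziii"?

0

"ziii" is already a full path in the trie; only an end-marker is added.
No new nodes are needed: 0.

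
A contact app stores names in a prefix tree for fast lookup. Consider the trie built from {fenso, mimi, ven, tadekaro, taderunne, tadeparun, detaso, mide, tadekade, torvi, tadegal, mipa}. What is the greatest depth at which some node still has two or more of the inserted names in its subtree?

6

Look for the deepest trie node that still has at least two words in its subtree.
e.g. "tadekade" and "tadekaro" share the prefix "tadeka" of length 6; no pair shares a longer one.
Longest shared-prefix length: 6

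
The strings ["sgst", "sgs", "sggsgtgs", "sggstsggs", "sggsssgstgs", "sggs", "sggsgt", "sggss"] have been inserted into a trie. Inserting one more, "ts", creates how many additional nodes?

2

"ts" shares no prefix with any stored word, so all 2 characters open new nodes.
2 − 0 = 2 new nodes.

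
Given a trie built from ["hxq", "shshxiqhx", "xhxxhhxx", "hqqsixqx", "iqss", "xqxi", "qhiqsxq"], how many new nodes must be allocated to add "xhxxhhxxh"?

Walking "xhxxhhxxh" from the root, the first 8 characters ("xhxxhhxx") follow existing edges; "h" is the first miss.
Each of the 1 remaining characters creates one node.

1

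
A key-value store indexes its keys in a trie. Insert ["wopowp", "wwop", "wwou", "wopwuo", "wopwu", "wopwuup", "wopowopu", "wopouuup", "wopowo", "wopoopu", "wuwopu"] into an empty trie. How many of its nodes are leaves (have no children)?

9

Leaves are exactly the stored words that no other stored word extends.
Those words: "wopoopu", "wopouuup", "wopowopu", "wopowp", "wopwuo", "wopwuup", "wuwopu", "wwop", "wwou"
Leaf count: 9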